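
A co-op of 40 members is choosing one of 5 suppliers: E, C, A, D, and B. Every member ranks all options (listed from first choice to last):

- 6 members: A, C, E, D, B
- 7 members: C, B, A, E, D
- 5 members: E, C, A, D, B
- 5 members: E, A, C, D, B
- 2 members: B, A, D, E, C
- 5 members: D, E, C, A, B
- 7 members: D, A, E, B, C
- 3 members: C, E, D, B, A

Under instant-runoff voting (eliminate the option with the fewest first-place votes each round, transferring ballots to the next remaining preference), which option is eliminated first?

B

Round 1: E 10, C 10, A 6, D 12, B 2. Eliminate B.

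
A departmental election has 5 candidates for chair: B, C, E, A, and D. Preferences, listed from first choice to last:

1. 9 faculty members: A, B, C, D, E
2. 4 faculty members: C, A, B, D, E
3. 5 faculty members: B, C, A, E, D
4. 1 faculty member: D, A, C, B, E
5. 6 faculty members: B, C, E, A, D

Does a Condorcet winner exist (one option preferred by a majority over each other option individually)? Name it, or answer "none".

none

Checking pairwise contests:
A beats B 14–11.
B beats C 20–5.
B beats E 25–0.
C beats A 15–10.
B beats D 24–1.
Every option loses at least one head-to-head, so there is no Condorcet winner.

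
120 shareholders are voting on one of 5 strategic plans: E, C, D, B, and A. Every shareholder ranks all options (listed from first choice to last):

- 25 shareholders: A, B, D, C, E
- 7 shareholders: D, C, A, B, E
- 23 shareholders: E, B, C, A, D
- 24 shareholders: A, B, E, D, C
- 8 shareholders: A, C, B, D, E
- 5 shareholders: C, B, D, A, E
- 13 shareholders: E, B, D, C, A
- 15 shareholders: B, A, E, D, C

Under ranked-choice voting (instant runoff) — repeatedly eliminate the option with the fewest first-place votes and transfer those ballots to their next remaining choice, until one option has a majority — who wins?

A

Round 1: E 36, C 5, D 7, B 15, A 57. Eliminate C.
Round 2: E 36, D 7, B 20, A 57. Eliminate D.
Round 3: E 36, B 20, A 64. A has a majority.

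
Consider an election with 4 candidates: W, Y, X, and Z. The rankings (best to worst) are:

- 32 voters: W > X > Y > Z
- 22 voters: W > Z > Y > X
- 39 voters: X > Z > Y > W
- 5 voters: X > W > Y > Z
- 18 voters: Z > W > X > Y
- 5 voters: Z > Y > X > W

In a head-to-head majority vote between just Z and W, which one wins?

Voters preferring Z to W: 62; preferring W to Z: 59.
Z wins the head-to-head.

Z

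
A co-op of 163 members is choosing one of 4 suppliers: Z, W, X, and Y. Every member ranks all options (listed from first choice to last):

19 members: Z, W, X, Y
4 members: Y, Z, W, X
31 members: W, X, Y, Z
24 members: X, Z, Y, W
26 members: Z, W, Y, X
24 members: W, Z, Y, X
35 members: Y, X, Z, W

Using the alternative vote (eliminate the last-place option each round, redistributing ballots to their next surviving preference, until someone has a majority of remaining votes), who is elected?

Round 1: Z 45, W 55, X 24, Y 39. Eliminate X.
Round 2: Z 69, W 55, Y 39. Eliminate Y.
Round 3: Z 108, W 55. Z has a majority.

Z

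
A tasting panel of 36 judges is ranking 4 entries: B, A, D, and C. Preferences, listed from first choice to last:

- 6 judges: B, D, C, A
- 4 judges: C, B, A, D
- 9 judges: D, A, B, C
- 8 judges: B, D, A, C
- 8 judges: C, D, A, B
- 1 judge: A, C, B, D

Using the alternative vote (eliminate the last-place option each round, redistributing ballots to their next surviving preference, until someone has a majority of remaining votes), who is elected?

B

Round 1: B 14, A 1, D 9, C 12. Eliminate A.
Round 2: B 14, D 9, C 13. Eliminate D.
Round 3: B 23, C 13. B has a majority.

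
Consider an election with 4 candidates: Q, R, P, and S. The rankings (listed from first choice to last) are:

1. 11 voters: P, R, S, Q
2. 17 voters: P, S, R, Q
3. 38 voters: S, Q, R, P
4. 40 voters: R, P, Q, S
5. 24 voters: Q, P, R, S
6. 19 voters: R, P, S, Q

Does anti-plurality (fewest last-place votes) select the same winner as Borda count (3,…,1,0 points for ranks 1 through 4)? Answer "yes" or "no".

yes

Anti-plurality — last-place votes: Q 47, R 0, P 38, S 64. Winner: R.
Borda — scores: Q 188, R 278, P 250, S 178. Winner: R.
The two methods agree.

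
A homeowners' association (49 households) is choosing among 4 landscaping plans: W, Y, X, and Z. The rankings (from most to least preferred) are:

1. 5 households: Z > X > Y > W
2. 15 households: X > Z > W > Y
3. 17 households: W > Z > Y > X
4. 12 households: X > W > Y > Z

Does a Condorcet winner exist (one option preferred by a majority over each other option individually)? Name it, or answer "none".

X vs W: 32–17 for X.
X vs Y: 32–17 for X.
X vs Z: 27–22 for X.
X beats every other option head-to-head.

X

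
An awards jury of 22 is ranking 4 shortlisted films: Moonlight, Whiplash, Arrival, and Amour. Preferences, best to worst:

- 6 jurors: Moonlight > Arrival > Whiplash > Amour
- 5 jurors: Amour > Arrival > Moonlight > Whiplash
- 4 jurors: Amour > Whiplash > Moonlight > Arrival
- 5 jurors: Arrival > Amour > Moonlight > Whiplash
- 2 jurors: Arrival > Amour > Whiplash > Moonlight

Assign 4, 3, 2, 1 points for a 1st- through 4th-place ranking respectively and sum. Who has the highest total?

Arrival

Moonlight: 6·4 + 5·2 + 4·2 + 5·2 + 2·1 = 54
Whiplash: 6·2 + 5·1 + 4·3 + 5·1 + 2·2 = 38
Arrival: 6·3 + 5·3 + 4·1 + 5·4 + 2·4 = 65
Amour: 6·1 + 5·4 + 4·4 + 5·3 + 2·3 = 63
Arrival has the highest Borda score (65).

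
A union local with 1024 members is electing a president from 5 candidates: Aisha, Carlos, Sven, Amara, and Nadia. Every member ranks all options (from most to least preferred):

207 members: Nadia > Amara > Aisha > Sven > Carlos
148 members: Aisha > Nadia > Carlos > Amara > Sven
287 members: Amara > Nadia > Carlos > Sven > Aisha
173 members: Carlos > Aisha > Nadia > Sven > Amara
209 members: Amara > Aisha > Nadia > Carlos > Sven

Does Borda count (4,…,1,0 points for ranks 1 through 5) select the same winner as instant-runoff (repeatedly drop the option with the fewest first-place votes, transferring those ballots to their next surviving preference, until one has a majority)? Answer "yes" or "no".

Borda — scores: Aisha 2152, Carlos 1771, Sven 667, Amara 2753, Nadia 2897. Winner: Nadia.
Instant-runoff — R1 Aisha 148, Carlos 173, Sven 0, Amara 496, Nadia 207 (Sven out); R2 Aisha 148, Carlos 173, Amara 496, Nadia 207 (Aisha out); R3 Carlos 173, Amara 496, Nadia 355 (Carlos out); R4 Amara 496, Nadia 528 (Nadia winner). Winner: Nadia.
The two methods agree.

yes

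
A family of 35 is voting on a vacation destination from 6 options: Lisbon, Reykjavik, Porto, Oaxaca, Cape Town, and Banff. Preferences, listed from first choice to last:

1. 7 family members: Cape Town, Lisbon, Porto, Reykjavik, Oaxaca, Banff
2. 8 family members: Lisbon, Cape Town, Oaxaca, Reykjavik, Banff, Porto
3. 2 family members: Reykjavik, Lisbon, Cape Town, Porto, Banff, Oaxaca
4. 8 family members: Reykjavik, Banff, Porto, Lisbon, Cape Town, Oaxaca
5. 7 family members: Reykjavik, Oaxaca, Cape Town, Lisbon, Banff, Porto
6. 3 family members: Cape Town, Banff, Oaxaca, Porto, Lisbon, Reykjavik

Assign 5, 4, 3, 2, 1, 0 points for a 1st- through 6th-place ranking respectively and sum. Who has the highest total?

Lisbon: 7·4 + 8·5 + 2·4 + 8·2 + 7·2 + 3·1 = 109
Reykjavik: 7·2 + 8·2 + 2·5 + 8·5 + 7·5 + 3·0 = 115
Porto: 7·3 + 8·0 + 2·2 + 8·3 + 7·0 + 3·2 = 55
Oaxaca: 7·1 + 8·3 + 2·0 + 8·0 + 7·4 + 3·3 = 68
Cape Town: 7·5 + 8·4 + 2·3 + 8·1 + 7·3 + 3·5 = 117
Banff: 7·0 + 8·1 + 2·1 + 8·4 + 7·1 + 3·4 = 61
Cape Town has the highest Borda score (117).

Cape Town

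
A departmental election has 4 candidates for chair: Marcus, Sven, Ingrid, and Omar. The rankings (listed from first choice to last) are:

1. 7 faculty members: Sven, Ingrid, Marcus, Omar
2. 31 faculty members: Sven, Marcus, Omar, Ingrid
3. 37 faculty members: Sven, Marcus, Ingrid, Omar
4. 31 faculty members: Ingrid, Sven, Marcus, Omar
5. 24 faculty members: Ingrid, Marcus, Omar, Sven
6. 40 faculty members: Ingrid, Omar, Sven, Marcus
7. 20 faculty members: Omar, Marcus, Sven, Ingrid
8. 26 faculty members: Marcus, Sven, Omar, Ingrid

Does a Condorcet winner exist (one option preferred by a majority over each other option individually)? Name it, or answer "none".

Sven vs Marcus: 146–70 for Sven.
Sven vs Ingrid: 121–95 for Sven.
Sven vs Omar: 132–84 for Sven.
Sven beats every other option head-to-head.

Sven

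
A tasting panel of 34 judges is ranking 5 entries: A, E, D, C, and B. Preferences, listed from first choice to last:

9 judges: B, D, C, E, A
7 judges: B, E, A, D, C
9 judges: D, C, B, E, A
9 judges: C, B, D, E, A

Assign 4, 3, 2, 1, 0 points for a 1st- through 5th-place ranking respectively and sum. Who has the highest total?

A: 9·0 + 7·2 + 9·0 + 9·0 = 14
E: 9·1 + 7·3 + 9·1 + 9·1 = 48
D: 9·3 + 7·1 + 9·4 + 9·2 = 88
C: 9·2 + 7·0 + 9·3 + 9·4 = 81
B: 9·4 + 7·4 + 9·2 + 9·3 = 109
B has the highest Borda score (109).

B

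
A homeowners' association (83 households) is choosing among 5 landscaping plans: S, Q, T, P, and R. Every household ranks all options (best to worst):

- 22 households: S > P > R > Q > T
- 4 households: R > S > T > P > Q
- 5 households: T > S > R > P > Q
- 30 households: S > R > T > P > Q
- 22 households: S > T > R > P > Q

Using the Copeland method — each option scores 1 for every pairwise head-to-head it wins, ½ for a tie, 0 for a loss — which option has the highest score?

S

S: beats Q, T, P, and R → score 4.
Q: loses to S, T, P, and R → score 0.
T: beats Q and P; loses to S and R → score 2.
P: beats Q; loses to S, T, and R → score 1.
R: beats Q, T, and P; loses to S → score 3.
S has the best pairwise record.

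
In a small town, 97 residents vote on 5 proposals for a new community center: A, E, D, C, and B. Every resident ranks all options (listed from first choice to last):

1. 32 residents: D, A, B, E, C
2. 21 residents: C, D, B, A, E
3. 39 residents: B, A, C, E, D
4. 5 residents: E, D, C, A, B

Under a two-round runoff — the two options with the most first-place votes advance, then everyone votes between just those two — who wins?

Round 1 first-place votes: A 0, E 5, D 32, C 21, B 39.
B and D advance.
Runoff: B is preferred to D by 39 voters; D by 58.
D wins the runoff.

D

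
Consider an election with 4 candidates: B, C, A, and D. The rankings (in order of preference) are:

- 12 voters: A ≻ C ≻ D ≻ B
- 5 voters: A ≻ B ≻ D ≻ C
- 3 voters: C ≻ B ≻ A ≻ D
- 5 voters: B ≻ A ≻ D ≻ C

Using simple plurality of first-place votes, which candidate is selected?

First-place votes: B 5, C 3, A 17, D 0.
A has the most first-place votes.

A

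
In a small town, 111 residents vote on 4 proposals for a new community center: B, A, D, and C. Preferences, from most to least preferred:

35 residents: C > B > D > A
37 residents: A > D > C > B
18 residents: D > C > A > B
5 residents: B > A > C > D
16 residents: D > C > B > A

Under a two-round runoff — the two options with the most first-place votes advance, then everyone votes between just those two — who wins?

Round 1 first-place votes: B 5, A 37, D 34, C 35.
A and C advance.
Runoff: A is preferred to C by 42 voters; C by 69.
C wins the runoff.

C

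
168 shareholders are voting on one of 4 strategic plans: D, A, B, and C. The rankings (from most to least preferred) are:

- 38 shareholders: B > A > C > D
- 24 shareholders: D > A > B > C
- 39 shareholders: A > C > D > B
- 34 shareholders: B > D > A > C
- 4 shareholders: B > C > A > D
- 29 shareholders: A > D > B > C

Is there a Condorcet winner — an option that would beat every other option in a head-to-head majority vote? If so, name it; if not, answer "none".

A

A vs D: 110–58 for A.
A vs B: 92–76 for A.
A vs C: 164–4 for A.
A beats every other option head-to-head.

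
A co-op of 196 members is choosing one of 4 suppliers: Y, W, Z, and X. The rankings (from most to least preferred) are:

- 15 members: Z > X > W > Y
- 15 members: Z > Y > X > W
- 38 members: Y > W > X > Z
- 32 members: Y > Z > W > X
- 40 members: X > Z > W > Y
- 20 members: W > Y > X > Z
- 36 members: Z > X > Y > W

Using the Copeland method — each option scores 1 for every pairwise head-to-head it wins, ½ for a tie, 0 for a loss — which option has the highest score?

Z

Y: beats W and X; loses to Z → score 2.
W: loses to Y, Z, and X → score 0.
Z: beats Y and W; ties X → score 2.5.
X: beats W; ties Z; loses to Y → score 1.5.
Z has the best pairwise record.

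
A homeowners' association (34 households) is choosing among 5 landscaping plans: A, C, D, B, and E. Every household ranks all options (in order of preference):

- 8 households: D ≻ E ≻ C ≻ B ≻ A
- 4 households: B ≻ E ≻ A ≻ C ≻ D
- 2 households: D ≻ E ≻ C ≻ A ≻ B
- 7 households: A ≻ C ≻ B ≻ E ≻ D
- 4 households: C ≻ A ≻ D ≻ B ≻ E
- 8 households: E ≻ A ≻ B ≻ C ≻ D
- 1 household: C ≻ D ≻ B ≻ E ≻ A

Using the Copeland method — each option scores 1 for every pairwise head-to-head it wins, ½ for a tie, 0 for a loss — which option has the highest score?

A: beats C, D, and B; loses to E → score 3.
C: beats D and B; loses to A and E → score 2.
D: loses to A, C, B, and E → score 0.
B: beats D; loses to A, C, and E → score 1.
E: beats A, C, D, and B → score 4.
E has the best pairwise record.

E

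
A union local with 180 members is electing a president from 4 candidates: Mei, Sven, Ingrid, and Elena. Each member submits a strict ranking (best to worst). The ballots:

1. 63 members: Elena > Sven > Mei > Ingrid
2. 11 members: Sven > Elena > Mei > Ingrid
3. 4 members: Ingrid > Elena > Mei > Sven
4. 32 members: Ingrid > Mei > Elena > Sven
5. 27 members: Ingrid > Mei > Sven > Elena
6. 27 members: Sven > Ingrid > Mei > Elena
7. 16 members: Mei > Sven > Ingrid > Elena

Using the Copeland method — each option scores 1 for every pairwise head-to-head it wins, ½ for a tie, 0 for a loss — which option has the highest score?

Sven

Mei: beats Elena; ties Ingrid; loses to Sven → score 1.5.
Sven: beats Mei and Ingrid; loses to Elena → score 2.
Ingrid: beats Elena; ties Mei; loses to Sven → score 1.5.
Elena: beats Sven; loses to Mei and Ingrid → score 1.
Sven has the best pairwise record.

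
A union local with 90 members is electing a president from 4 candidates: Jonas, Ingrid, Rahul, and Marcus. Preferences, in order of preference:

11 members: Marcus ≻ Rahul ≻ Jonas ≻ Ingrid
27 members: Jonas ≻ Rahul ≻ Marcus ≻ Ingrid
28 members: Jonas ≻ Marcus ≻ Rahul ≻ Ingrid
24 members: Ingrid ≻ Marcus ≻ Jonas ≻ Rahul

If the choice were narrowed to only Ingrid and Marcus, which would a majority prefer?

Marcus

Voters preferring Ingrid to Marcus: 24; preferring Marcus to Ingrid: 66.
Marcus wins the head-to-head.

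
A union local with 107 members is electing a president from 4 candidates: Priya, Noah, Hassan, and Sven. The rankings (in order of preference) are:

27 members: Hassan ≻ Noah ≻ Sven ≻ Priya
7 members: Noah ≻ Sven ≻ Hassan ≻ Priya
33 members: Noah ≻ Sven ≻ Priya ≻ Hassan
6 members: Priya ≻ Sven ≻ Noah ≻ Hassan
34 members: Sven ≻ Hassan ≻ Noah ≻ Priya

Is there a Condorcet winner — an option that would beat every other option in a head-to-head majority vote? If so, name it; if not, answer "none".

none

Checking pairwise contests:
Noah beats Priya 101–6.
Hassan beats Noah 61–46.
Sven beats Hassan 80–27.
Noah beats Sven 67–40.
Every option loses at least one head-to-head, so there is no Condorcet winner.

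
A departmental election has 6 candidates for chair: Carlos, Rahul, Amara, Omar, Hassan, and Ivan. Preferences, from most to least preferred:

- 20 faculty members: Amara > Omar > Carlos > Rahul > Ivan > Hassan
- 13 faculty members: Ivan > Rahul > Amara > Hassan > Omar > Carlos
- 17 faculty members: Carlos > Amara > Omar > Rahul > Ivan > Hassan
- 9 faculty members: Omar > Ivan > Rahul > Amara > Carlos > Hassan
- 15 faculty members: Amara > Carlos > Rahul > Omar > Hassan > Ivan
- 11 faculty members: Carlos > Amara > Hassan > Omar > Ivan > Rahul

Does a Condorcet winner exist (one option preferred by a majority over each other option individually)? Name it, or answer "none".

Amara

Amara vs Carlos: 57–28 for Amara.
Amara vs Rahul: 63–22 for Amara.
Amara vs Omar: 76–9 for Amara.
Amara vs Hassan: 85–0 for Amara.
Amara vs Ivan: 63–22 for Amara.
Amara beats every other option head-to-head.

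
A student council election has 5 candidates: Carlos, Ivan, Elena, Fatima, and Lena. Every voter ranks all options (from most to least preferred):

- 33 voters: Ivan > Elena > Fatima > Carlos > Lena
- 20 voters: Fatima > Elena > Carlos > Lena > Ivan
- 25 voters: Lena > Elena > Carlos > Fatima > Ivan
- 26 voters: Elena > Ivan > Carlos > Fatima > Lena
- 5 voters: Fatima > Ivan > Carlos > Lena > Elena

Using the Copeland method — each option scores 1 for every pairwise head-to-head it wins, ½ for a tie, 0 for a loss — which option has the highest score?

Carlos: beats Lena; loses to Ivan, Elena, and Fatima → score 1.
Ivan: beats Carlos, Fatima, and Lena; loses to Elena → score 3.
Elena: beats Carlos, Ivan, Fatima, and Lena → score 4.
Fatima: beats Carlos and Lena; loses to Ivan and Elena → score 2.
Lena: loses to Carlos, Ivan, Elena, and Fatima → score 0.
Elena has the best pairwise record.

Elena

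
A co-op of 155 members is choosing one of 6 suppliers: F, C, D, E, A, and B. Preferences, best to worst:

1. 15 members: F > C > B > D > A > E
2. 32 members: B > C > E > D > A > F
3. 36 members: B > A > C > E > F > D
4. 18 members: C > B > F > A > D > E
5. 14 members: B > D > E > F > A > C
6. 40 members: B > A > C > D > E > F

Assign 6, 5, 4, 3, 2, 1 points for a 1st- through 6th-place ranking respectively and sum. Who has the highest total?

B

F: 15·6 + 32·1 + 36·2 + 18·4 + 14·3 + 40·1 = 348
C: 15·5 + 32·5 + 36·4 + 18·6 + 14·1 + 40·4 = 661
D: 15·3 + 32·3 + 36·1 + 18·2 + 14·5 + 40·3 = 403
E: 15·1 + 32·4 + 36·3 + 18·1 + 14·4 + 40·2 = 405
A: 15·2 + 32·2 + 36·5 + 18·3 + 14·2 + 40·5 = 556
B: 15·4 + 32·6 + 36·6 + 18·5 + 14·6 + 40·6 = 882
B has the highest Borda score (882).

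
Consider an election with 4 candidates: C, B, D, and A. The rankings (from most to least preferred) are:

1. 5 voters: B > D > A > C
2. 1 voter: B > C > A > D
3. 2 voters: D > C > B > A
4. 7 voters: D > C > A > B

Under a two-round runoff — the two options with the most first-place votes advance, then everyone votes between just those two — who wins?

Round 1 first-place votes: C 0, B 6, D 9, A 0.
D and B advance.
Runoff: D is preferred to B by 9 voters; B by 6.
D wins the runoff.

D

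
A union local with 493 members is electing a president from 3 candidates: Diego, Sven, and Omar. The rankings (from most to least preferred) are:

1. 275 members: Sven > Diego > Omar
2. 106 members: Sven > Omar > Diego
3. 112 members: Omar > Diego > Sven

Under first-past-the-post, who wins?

Sven

First-place votes: Diego 0, Sven 381, Omar 112.
Sven has the most first-place votes.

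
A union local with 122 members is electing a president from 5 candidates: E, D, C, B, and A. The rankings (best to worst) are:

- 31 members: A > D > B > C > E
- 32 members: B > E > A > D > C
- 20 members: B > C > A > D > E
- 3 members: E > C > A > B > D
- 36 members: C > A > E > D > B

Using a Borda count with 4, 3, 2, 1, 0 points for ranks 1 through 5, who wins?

A

E: 31·0 + 32·3 + 20·0 + 3·4 + 36·2 = 180
D: 31·3 + 32·1 + 20·1 + 3·0 + 36·1 = 181
C: 31·1 + 32·0 + 20·3 + 3·3 + 36·4 = 244
B: 31·2 + 32·4 + 20·4 + 3·1 + 36·0 = 273
A: 31·4 + 32·2 + 20·2 + 3·2 + 36·3 = 342
A has the highest Borda score (342).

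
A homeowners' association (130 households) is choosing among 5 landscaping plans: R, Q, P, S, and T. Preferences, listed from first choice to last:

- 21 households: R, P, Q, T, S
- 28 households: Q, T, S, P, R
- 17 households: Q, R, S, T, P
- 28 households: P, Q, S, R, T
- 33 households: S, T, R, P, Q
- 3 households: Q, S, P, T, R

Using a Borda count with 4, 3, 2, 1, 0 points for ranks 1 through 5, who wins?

Q

R: 21·4 + 28·0 + 17·3 + 28·1 + 33·2 + 3·0 = 229
Q: 21·2 + 28·4 + 17·4 + 28·3 + 33·0 + 3·4 = 318
P: 21·3 + 28·1 + 17·0 + 28·4 + 33·1 + 3·2 = 242
S: 21·0 + 28·2 + 17·2 + 28·2 + 33·4 + 3·3 = 287
T: 21·1 + 28·3 + 17·1 + 28·0 + 33·3 + 3·1 = 224
Q has the highest Borda score (318).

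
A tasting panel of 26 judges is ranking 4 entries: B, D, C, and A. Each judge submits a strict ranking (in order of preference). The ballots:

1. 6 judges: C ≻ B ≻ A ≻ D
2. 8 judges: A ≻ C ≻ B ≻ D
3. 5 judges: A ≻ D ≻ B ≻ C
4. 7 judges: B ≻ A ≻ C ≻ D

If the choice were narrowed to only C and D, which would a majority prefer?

Voters preferring C to D: 21; preferring D to C: 5.
C wins the head-to-head.

C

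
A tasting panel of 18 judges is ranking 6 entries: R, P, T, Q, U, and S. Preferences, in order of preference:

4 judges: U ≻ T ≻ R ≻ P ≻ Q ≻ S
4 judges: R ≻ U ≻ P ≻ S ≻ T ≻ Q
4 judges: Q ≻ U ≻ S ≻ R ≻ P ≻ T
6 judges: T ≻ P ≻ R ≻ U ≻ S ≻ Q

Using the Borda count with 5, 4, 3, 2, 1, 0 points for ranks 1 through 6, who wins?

R: 4·3 + 4·5 + 4·2 + 6·3 = 58
P: 4·2 + 4·3 + 4·1 + 6·4 = 48
T: 4·4 + 4·1 + 4·0 + 6·5 = 50
Q: 4·1 + 4·0 + 4·5 + 6·0 = 24
U: 4·5 + 4·4 + 4·4 + 6·2 = 64
S: 4·0 + 4·2 + 4·3 + 6·1 = 26
U has the highest Borda score (64).

U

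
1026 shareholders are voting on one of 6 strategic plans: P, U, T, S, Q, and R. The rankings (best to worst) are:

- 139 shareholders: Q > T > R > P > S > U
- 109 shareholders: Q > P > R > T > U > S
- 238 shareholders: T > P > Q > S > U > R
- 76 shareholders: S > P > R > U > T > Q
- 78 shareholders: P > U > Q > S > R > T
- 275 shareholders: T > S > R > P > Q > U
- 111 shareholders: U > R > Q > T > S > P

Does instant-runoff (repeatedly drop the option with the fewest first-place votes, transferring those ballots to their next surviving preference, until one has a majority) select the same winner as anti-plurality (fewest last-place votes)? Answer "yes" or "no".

Instant-runoff — R1 P 78, U 111, T 513, S 76, Q 248, R 0 (R out); R2 P 78, U 111, T 513, S 76, Q 248 (S out); R3 P 154, U 111, T 513, Q 248 (U out); R4 P 154, T 513, Q 359 (P out); R5 T 589, Q 437 (T winner). Winner: T.
Anti-plurality — last-place votes: P 111, U 414, T 78, S 109, Q 76, R 238. Winner: Q.
The two methods disagree.

no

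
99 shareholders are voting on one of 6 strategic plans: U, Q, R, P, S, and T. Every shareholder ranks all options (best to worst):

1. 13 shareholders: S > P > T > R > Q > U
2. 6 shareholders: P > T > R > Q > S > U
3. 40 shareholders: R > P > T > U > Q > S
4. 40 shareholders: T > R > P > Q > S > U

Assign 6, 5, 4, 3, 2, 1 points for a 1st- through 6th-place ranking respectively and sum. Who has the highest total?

R

U: 13·1 + 6·1 + 40·3 + 40·1 = 179
Q: 13·2 + 6·3 + 40·2 + 40·3 = 244
R: 13·3 + 6·4 + 40·6 + 40·5 = 503
P: 13·5 + 6·6 + 40·5 + 40·4 = 461
S: 13·6 + 6·2 + 40·1 + 40·2 = 210
T: 13·4 + 6·5 + 40·4 + 40·6 = 482
R has the highest Borda score (503).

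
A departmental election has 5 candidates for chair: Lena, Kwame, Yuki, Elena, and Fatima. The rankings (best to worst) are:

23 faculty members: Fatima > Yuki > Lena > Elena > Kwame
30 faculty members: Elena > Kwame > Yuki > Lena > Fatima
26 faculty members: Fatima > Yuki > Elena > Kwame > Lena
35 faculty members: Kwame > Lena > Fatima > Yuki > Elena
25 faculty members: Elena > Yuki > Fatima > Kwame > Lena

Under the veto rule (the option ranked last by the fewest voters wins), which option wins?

Yuki

Last-place votes: Lena 51, Kwame 23, Yuki 0, Elena 35, Fatima 30.
Yuki is ranked last by the fewest voters, so Yuki wins.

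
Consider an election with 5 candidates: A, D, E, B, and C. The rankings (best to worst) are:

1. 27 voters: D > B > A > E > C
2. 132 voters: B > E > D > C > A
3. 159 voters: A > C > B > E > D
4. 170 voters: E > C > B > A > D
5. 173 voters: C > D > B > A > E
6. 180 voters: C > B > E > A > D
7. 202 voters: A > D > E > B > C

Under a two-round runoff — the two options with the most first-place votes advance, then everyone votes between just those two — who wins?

Round 1 first-place votes: A 361, D 27, E 170, B 132, C 353.
A and C advance.
Runoff: A is preferred to C by 388 voters; C by 655.
C wins the runoff.

C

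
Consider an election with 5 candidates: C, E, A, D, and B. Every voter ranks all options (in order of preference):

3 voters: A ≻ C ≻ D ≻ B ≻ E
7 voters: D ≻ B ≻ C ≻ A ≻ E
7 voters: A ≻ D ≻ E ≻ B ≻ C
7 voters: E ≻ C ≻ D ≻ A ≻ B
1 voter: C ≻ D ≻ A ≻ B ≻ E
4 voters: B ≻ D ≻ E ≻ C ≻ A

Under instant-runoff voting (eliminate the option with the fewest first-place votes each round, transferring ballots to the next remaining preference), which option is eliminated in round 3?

E

Round 1: C 1, E 7, A 10, D 7, B 4. Eliminate C.
Round 2: E 7, A 10, D 8, B 4. Eliminate B.
Round 3: E 7, A 10, D 12. Eliminate E.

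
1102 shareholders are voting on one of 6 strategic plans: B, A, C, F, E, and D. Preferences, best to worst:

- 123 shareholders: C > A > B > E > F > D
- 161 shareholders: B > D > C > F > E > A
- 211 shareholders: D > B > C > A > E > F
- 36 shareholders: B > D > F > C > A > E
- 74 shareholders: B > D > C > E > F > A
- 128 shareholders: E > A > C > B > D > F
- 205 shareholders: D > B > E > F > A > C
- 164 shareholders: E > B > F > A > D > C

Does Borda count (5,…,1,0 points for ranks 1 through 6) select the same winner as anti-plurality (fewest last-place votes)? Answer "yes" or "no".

yes

Borda — scores: B 4300, A 1995, C 2409, F 1529, E 2841, D 3456. Winner: B.
Anti-plurality — last-place votes: B 0, A 235, C 369, F 339, E 36, D 123. Winner: B.
The two methods agree.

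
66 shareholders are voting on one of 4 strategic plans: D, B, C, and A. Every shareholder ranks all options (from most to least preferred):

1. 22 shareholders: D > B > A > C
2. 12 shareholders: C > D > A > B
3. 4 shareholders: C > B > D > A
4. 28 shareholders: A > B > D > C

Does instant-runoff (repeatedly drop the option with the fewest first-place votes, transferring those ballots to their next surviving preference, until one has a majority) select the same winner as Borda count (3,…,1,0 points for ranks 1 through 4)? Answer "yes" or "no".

yes

Instant-runoff — R1 D 22, B 0, C 16, A 28 (B out); R2 D 22, C 16, A 28 (C out); R3 D 38, A 28 (D winner). Winner: D.
Borda — scores: D 122, B 108, C 48, A 118. Winner: D.
The two methods agree.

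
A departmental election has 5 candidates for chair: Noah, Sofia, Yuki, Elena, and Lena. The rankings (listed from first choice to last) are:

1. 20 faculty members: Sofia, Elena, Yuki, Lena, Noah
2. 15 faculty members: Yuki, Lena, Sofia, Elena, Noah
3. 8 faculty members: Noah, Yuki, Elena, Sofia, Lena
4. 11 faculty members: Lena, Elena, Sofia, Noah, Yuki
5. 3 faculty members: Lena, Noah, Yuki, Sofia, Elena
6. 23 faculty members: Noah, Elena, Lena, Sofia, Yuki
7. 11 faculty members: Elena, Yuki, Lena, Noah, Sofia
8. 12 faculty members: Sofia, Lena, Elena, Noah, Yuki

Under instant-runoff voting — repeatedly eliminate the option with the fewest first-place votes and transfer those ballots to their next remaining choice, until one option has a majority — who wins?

Round 1: Noah 31, Sofia 32, Yuki 15, Elena 11, Lena 14. Eliminate Elena.
Round 2: Noah 31, Sofia 32, Yuki 26, Lena 14. Eliminate Lena.
Round 3: Noah 34, Sofia 43, Yuki 26. Eliminate Yuki.
Round 4: Noah 45, Sofia 58. Sofia has a majority.

Sofia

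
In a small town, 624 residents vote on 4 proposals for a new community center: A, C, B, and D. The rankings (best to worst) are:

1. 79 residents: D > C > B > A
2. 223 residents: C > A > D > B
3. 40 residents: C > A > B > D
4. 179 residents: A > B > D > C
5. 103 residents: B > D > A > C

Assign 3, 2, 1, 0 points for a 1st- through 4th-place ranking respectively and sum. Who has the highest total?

A: 79·0 + 223·2 + 40·2 + 179·3 + 103·1 = 1166
C: 79·2 + 223·3 + 40·3 + 179·0 + 103·0 = 947
B: 79·1 + 223·0 + 40·1 + 179·2 + 103·3 = 786
D: 79·3 + 223·1 + 40·0 + 179·1 + 103·2 = 845
A has the highest Borda score (1166).

A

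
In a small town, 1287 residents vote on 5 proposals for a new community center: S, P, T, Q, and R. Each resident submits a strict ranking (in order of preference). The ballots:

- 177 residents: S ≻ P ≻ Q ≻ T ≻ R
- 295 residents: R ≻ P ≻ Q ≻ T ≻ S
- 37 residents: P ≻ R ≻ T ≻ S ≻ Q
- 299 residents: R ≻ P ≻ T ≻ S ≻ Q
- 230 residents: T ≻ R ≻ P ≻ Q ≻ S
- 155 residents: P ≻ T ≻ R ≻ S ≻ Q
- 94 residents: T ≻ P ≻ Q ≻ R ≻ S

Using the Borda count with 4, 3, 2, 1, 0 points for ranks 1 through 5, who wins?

S: 177·4 + 295·0 + 37·1 + 299·1 + 230·0 + 155·1 + 94·0 = 1199
P: 177·3 + 295·3 + 37·4 + 299·3 + 230·2 + 155·4 + 94·3 = 3823
T: 177·1 + 295·1 + 37·2 + 299·2 + 230·4 + 155·3 + 94·4 = 2905
Q: 177·2 + 295·2 + 37·0 + 299·0 + 230·1 + 155·0 + 94·2 = 1362
R: 177·0 + 295·4 + 37·3 + 299·4 + 230·3 + 155·2 + 94·1 = 3581
P has the highest Borda score (3823).

P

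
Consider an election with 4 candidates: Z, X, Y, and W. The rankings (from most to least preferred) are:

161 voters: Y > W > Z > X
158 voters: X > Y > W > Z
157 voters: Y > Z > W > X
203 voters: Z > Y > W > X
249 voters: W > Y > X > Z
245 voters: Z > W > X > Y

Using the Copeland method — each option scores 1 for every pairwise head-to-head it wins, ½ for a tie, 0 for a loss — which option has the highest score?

Y

Z: beats X and W; loses to Y → score 2.
X: loses to Z, Y, and W → score 0.
Y: beats Z, X, and W → score 3.
W: beats X; loses to Z and Y → score 1.
Y has the best pairwise record.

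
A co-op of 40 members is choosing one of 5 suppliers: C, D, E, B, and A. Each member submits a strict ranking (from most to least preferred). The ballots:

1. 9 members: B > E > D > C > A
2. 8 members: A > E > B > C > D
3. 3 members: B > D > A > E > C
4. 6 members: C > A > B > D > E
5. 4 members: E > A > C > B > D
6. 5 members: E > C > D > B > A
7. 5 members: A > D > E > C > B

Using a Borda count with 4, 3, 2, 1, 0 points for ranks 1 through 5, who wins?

E

C: 9·1 + 8·1 + 3·0 + 6·4 + 4·2 + 5·3 + 5·1 = 69
D: 9·2 + 8·0 + 3·3 + 6·1 + 4·0 + 5·2 + 5·3 = 58
E: 9·3 + 8·3 + 3·1 + 6·0 + 4·4 + 5·4 + 5·2 = 100
B: 9·4 + 8·2 + 3·4 + 6·2 + 4·1 + 5·1 + 5·0 = 85
A: 9·0 + 8·4 + 3·2 + 6·3 + 4·3 + 5·0 + 5·4 = 88
E has the highest Borda score (100).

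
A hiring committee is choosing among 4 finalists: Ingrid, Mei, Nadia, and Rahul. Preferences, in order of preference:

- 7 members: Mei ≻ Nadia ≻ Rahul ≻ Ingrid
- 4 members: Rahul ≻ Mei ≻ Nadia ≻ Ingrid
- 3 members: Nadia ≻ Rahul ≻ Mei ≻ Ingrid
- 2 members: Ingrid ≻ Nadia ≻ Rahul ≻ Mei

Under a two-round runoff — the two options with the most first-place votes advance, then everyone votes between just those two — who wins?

Round 1 first-place votes: Ingrid 2, Mei 7, Nadia 3, Rahul 4.
Mei and Rahul advance.
Runoff: Mei is preferred to Rahul by 7 voters; Rahul by 9.
Rahul wins the runoff.

Rahul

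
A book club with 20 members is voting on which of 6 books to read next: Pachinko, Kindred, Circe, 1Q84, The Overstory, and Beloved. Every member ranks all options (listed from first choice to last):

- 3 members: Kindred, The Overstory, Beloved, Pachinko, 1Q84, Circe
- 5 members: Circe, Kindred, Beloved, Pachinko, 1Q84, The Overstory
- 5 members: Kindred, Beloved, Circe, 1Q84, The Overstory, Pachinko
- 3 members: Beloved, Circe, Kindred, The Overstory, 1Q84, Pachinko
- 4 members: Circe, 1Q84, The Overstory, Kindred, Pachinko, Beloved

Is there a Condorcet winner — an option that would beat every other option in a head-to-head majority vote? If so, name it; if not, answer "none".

none

Checking pairwise contests:
Kindred beats Pachinko 20–0.
Circe beats Kindred 12–8.
Beloved beats Circe 11–9.
Kindred beats 1Q84 16–4.
Kindred beats The Overstory 16–4.
Kindred beats Beloved 17–3.
Every option loses at least one head-to-head, so there is no Condorcet winner.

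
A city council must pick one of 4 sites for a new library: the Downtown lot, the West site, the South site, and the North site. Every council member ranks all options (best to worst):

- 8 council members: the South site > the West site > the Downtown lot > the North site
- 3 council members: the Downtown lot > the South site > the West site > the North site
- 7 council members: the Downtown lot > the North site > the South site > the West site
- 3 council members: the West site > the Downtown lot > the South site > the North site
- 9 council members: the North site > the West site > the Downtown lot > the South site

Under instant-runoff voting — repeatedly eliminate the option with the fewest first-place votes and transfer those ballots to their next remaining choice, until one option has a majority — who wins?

the Downtown lot

Round 1: the Downtown lot 10, the West site 3, the South site 8, the North site 9. Eliminate the West site.
Round 2: the Downtown lot 13, the South site 8, the North site 9. Eliminate the South site.
Round 3: the Downtown lot 21, the North site 9. The Downtown lot has a majority.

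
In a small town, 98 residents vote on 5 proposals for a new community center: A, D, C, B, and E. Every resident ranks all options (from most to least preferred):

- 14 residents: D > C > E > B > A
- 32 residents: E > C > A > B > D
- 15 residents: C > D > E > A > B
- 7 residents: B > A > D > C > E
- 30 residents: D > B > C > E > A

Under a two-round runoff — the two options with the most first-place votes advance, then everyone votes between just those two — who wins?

Round 1 first-place votes: A 0, D 44, C 15, B 7, E 32.
D and E advance.
Runoff: D is preferred to E by 66 voters; E by 32.
D wins the runoff.

D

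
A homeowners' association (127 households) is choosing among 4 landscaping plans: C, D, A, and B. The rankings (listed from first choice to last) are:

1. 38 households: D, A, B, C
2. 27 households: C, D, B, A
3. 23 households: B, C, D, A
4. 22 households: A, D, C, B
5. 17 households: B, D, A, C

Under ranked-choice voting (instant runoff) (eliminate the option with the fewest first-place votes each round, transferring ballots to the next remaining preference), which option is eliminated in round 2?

Round 1: C 27, D 38, A 22, B 40. Eliminate A.
Round 2: C 27, D 60, B 40. Eliminate C.

C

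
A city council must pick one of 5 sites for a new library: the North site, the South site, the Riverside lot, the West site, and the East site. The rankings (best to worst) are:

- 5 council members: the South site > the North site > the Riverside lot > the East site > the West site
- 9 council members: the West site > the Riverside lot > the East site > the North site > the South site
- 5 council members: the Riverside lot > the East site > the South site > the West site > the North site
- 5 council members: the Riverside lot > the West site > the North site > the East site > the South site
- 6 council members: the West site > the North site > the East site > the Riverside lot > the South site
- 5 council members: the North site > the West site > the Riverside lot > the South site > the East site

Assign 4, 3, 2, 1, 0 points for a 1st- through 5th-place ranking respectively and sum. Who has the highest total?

the West site

the North site: 5·3 + 9·1 + 5·0 + 5·2 + 6·3 + 5·4 = 72
the South site: 5·4 + 9·0 + 5·2 + 5·0 + 6·0 + 5·1 = 35
the Riverside lot: 5·2 + 9·3 + 5·4 + 5·4 + 6·1 + 5·2 = 93
the West site: 5·0 + 9·4 + 5·1 + 5·3 + 6·4 + 5·3 = 95
the East site: 5·1 + 9·2 + 5·3 + 5·1 + 6·2 + 5·0 = 55
the West site has the highest Borda score (95).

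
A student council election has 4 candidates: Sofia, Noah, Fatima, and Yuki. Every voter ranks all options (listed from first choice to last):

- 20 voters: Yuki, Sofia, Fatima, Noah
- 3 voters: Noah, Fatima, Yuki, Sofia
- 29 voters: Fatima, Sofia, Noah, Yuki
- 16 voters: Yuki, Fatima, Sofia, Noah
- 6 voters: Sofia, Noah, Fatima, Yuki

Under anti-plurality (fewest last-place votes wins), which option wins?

Fatima

Last-place votes: Sofia 3, Noah 36, Fatima 0, Yuki 35.
Fatima is ranked last by the fewest voters, so Fatima wins.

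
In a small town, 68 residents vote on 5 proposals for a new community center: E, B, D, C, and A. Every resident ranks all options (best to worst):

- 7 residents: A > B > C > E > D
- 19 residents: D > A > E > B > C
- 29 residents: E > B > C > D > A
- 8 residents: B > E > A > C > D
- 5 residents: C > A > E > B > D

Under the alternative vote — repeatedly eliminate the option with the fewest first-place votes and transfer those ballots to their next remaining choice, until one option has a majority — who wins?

Round 1: E 29, B 8, D 19, C 5, A 7. Eliminate C.
Round 2: E 29, B 8, D 19, A 12. Eliminate B.
Round 3: E 37, D 19, A 12. E has a majority.

E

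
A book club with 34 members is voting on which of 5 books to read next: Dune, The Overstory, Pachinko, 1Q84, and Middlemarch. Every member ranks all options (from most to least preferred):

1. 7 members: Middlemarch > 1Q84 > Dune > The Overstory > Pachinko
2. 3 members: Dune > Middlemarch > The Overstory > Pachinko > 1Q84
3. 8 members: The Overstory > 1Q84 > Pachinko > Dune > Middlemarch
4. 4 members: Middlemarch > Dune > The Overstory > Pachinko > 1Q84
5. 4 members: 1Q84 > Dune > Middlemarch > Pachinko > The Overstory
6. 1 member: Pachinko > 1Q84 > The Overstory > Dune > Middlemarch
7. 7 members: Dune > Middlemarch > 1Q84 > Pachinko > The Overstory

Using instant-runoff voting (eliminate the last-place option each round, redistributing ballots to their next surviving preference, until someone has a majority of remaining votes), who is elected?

Dune

Round 1: Dune 10, The Overstory 8, Pachinko 1, 1Q84 4, Middlemarch 11. Eliminate Pachinko.
Round 2: Dune 10, The Overstory 8, 1Q84 5, Middlemarch 11. Eliminate 1Q84.
Round 3: Dune 14, The Overstory 9, Middlemarch 11. Eliminate The Overstory.
Round 4: Dune 23, Middlemarch 11. Dune has a majority.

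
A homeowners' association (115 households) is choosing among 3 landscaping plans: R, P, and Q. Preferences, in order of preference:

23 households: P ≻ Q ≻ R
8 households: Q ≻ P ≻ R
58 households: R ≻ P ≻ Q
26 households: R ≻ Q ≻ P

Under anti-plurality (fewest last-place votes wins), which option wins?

P

Last-place votes: R 31, P 26, Q 58.
P is ranked last by the fewest voters, so P wins.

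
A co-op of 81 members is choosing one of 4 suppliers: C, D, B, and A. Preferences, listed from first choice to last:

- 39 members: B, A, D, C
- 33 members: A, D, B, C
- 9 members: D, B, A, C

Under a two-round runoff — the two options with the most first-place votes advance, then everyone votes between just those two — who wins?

B

Round 1 first-place votes: C 0, D 9, B 39, A 33.
B and A advance.
Runoff: B is preferred to A by 48 voters; A by 33.
B wins the runoff.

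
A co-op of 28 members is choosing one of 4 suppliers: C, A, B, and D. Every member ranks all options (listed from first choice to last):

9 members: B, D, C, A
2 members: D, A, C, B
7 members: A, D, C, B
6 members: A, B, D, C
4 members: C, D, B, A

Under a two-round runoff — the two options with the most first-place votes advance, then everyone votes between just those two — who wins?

A

Round 1 first-place votes: C 4, A 13, B 9, D 2.
A and B advance.
Runoff: A is preferred to B by 15 voters; B by 13.
A wins the runoff.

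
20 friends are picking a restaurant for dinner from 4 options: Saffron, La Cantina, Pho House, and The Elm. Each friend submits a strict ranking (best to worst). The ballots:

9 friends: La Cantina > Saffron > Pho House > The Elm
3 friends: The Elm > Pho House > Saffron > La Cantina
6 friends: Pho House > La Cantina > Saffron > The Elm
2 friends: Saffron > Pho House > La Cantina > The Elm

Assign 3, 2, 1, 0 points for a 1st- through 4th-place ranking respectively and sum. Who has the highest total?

Saffron: 9·2 + 3·1 + 6·1 + 2·3 = 33
La Cantina: 9·3 + 3·0 + 6·2 + 2·1 = 41
Pho House: 9·1 + 3·2 + 6·3 + 2·2 = 37
The Elm: 9·0 + 3·3 + 6·0 + 2·0 = 9
La Cantina has the highest Borda score (41).

La Cantina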